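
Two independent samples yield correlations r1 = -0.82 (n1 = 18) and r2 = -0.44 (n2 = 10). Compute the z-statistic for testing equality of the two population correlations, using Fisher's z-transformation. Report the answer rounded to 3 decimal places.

z1 = atanh(-0.82) = -1.156817,  z2 = atanh(-0.44) = -0.472231
SE = √(1/(n1−3) + 1/(n2−3)) = √(1/15 + 1/7) = √(0.0666667 + 0.1428571) = √0.2095238 = 0.457738
z = (z1 − z2)/SE = (-1.156817 − (-0.472231)) / 0.457738 = -0.684586 / 0.457738 = -1.496

-1.496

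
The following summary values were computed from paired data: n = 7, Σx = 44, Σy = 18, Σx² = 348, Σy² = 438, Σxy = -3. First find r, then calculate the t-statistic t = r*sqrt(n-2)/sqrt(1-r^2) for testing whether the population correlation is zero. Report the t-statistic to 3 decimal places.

-2.157

S_xy = nΣxy − ΣxΣy = 7·(-3) − 44·18 = -21 − 792 = -813
S_xx = nΣx² − (Σx)² = 7·348 − 44² = 2436 − 1936 = 500
S_yy = nΣy² − (Σy)² = 7·438 − 18² = 3066 − 324 = 2742
r = S_xy / √(S_xx·S_yy) = -813 / √(500·2742) = -813 / √1371000 = -813 / 1170.8971 = -0.6943
t = r·√(n−2)/√(1−r²) = -0.6943·√5 / √(1−0.482052) = -1.552502 / 0.719686 = -2.157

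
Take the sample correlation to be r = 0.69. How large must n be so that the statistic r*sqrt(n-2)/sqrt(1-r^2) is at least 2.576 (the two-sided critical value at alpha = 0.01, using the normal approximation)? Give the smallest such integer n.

10

r√(n−2)/√(1−r²) ≥ 2.576  ⇔  n−2 ≥ (2.576)²·(1−r²)/r²
(1−r²)/r² = (1−0.4761)/0.4761 = 1.1004
n ≥ 2 + 6.635776·1.1004 = 2 + 7.3020 = 9.3020
⌈9.3020⌉ = 10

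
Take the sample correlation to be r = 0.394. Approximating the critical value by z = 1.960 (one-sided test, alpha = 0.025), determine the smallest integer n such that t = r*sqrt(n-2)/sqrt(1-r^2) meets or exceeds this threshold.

23

r√(n−2)/√(1−r²) ≥ 1.960  ⇔  n−2 ≥ (1.960)²·(1−r²)/r²
(1−r²)/r² = (1−0.155236)/0.155236 = 5.4418
n ≥ 2 + 3.8416·5.4418 = 2 + 20.9052 = 22.9052
⌈22.9052⌉ = 23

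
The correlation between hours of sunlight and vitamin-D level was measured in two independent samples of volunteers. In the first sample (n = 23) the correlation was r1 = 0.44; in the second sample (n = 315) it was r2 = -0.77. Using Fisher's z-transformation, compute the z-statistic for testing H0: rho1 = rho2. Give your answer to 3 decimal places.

6.471

Fisher z-transforms: z1 = atanh(0.44) = 0.472231, z2 = atanh(-0.77) = -1.020328; difference d = 1.492559
Var(d) = 1/20 + 1/312 = 0.0500000 + 0.0032051 = 0.0532051
z = d/√Var(d) = 1.492559 / √0.0532051 = 1.492559 / 0.230662 = 6.471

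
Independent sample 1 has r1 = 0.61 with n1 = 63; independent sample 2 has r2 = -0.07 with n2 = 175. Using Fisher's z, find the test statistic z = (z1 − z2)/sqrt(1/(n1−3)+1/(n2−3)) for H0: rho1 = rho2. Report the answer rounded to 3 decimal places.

5.196

Fisher z-transforms: z1 = atanh(0.61) = 0.708921, z2 = atanh(-0.07) = -0.070115; difference d = 0.779036
Var(d) = 1/60 + 1/172 = 0.0166667 + 0.0058140 = 0.0224807
z = d/√Var(d) = 0.779036 / √0.0224807 = 0.779036 / 0.149936 = 5.196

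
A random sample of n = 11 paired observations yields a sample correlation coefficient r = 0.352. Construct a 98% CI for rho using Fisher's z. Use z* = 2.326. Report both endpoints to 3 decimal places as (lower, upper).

(-0.426, 0.831)

Fisher z: z_r = atanh(r) = ½·ln((1+0.352)/(1−0.352)) = 0.367725
SE(z) = 1/√(n−3) = 1/√8 = 0.353553
98% ⇒ z* = 2.326; margin = 2.326·0.353553 = 0.822364
CI on z-scale: (-0.454639, 1.190089)
Back-transform: tanh(-0.454639) = -0.425705, tanh(1.190089) = 0.830606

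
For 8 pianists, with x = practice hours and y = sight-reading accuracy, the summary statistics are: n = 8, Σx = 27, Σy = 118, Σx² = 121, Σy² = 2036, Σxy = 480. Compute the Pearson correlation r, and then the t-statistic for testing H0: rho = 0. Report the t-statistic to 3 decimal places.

S_xy = nΣxy − ΣxΣy = 8·480 − 27·118 = 3840 − 3186 = 654
S_xx = nΣx² − (Σx)² = 8·121 − 27² = 968 − 729 = 239
S_yy = nΣy² − (Σy)² = 8·2036 − 118² = 16288 − 13924 = 2364
r = S_xy / √(S_xx·S_yy) = 654 / √(239·2364) = 654 / √564996 = 654 / 751.6622 = 0.8701
t = r·√(n−2)/√(1−r²) = 0.8701·√6 / √(1−0.757074) = 2.131301 / 0.492875 = 4.324

4.324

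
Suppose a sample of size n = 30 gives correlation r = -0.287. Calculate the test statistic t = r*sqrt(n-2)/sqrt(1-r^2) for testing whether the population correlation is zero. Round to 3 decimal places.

-1.585

1 − r² = 1 − 0.082369 = 0.917631;  √(1−r²) = 0.957931
√(n−2) = √28 = 5.291503
t = r·√(n−2)/√(1−r²) = -0.287 · 5.291503 / 0.957931 = -1.585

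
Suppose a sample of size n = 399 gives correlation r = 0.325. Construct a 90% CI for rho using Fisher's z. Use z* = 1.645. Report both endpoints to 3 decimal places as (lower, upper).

(0.249, 0.397)

z_r = atanh(0.325) = 0.337228;  SE = 1/√(n−3) = 1/√396 = 0.050252
z-limits: 0.337228 ± 1.645·0.050252 = 0.337228 ± 0.082665 = [0.254563, 0.419893]
ρ-limits: (tanh 0.254563, tanh 0.419893) = (0.249, 0.397)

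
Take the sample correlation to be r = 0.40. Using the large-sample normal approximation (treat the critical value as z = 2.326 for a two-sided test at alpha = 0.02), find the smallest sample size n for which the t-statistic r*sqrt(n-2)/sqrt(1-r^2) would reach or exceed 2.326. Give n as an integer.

Need r·√(n−2)/√(1−r²) ≥ 2.326
√(n−2) ≥ 2.326·√(1−0.1600) / 0.40 = 2.326·0.916515 / 0.40 = 5.3295
n−2 ≥ 28.4036  ⇒  n ≥ 30.4036
Smallest integer n = 31

31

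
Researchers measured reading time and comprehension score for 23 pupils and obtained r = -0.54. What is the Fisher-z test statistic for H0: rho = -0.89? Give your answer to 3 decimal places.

z_r = atanh(-0.54) = -0.604156,  z_0 = atanh(-0.89) = -1.421926
SE = 1/√(n−3) = 1/√20 = 0.223607
z = (z_r − z_0)/SE = (-0.604156 − (-1.421926)) / 0.223607 = 0.817770 / 0.223607 = 3.657

3.657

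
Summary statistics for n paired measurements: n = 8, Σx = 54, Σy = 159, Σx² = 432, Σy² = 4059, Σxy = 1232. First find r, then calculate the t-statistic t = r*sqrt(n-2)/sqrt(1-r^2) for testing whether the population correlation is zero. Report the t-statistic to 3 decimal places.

2.065

Numerator: nΣxy − (Σx)(Σy) = 8·1232 − (54)(159) = 1270
Denominator: √[(nΣx²−(Σx)²)(nΣy²−(Σy)²)]
  nΣx²−(Σx)² = 8·432 − 2916 = 540;  nΣy²−(Σy)² = 8·4059 − 25281 = 7191
  √(540·7191) = √3883140 = 1970.5684
r = 1270 / 1970.5684 = 0.6445
t = r·√(n−2)/√(1−r²) = 0.6445·√6 / √(1−0.415380) = 1.578696 / 0.764604 = 2.065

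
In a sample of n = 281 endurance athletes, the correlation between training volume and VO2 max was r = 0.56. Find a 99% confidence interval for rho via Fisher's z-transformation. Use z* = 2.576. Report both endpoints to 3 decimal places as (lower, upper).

(0.445, 0.657)

Fisher z: z_r = atanh(r) = ½·ln((1+0.56)/(1−0.56)) = 0.632833
SE(z) = 1/√(n−3) = 1/√278 = 0.059976
99% ⇒ z* = 2.576; margin = 2.576·0.059976 = 0.154498
CI on z-scale: (0.478335, 0.787331)
Back-transform: tanh(0.478335) = 0.444909, tanh(0.787331) = 0.656894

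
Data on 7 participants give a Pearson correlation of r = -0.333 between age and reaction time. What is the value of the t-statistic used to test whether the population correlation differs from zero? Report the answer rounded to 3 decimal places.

-0.790

t = r·√(n−2) / √(1−r²) with r = -0.333, n = 7
  = -0.333·√5 / √(1 − 0.110889)
  = -0.333·2.236068 / 0.942927
  = -0.744611 / 0.942927 = -0.790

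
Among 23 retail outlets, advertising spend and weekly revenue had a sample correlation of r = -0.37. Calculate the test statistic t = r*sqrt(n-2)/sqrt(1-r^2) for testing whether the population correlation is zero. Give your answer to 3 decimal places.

-1.825

1 − r² = 1 − 0.1369 = 0.8631;  √(1−r²) = 0.929032
√(n−2) = √21 = 4.582576
t = r·√(n−2)/√(1−r²) = -0.37 · 4.582576 / 0.929032 = -1.825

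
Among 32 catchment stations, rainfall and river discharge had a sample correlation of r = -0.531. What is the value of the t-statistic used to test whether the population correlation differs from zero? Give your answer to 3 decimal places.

-3.432

t = r·√(n−2) / √(1−r²) with r = -0.531, n = 32
  = -0.531·√30 / √(1 − 0.281961)
  = -0.531·5.477226 / 0.847372
  = -2.908407 / 0.847372 = -3.432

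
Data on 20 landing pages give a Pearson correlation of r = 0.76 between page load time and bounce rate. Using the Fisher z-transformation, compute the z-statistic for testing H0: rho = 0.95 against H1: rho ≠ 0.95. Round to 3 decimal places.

-3.445

Fisher z: atanh(0.76) = 0.996215, atanh(0.95) = 1.831781
z = (z_r − z_0)·√(n−3) = (0.996215 − 1.831781)·√17 = -0.835566 · 4.123106 = -3.445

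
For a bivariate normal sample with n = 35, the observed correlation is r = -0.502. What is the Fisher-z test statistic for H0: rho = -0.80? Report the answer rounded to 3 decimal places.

z_r = atanh(-0.502) = -0.551976,  z_0 = atanh(-0.80) = -1.098612
SE = 1/√(n−3) = 1/√32 = 0.176777
z = (z_r − z_0)/SE = (-0.551976 − (-1.098612)) / 0.176777 = 0.546636 / 0.176777 = 3.092

3.092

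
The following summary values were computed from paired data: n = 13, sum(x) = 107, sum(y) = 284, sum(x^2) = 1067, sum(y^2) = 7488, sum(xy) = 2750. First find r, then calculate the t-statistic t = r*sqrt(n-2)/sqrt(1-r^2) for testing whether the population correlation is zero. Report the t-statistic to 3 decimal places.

Numerator: nΣxy − (Σx)(Σy) = 13·2750 − (107)(284) = 5362
Denominator: √[(nΣx²−(Σx)²)(nΣy²−(Σy)²)]
  nΣx²−(Σx)² = 13·1067 − 11449 = 2422;  nΣy²−(Σy)² = 13·7488 − 80656 = 16688
  √(2422·16688) = √40418336 = 6357.5417
r = 5362 / 6357.5417 = 0.8434
t = r·√(n−2)/√(1−r²) = 0.8434·√11 / √(1−0.711324) = 2.797241 / 0.537286 = 5.206

5.206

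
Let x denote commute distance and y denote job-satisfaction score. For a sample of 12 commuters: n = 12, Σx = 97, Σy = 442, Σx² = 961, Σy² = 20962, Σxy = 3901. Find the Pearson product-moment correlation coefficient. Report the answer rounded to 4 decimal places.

S_xy = nΣxy − ΣxΣy = 12·3901 − 97·442 = 46812 − 42874 = 3938
S_xx = nΣx² − (Σx)² = 12·961 − 97² = 11532 − 9409 = 2123
S_yy = nΣy² − (Σy)² = 12·20962 − 442² = 251544 − 195364 = 56180
r = S_xy / √(S_xx·S_yy) = 3938 / √(2123·56180) = 3938 / √119270140 = 3938 / 10921.0869 = 0.3606

0.3606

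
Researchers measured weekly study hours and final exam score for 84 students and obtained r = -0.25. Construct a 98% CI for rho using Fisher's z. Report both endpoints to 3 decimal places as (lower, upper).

(-0.473, 0.003)

Fisher z: z_r = atanh(r) = ½·ln((1+(-0.25))/(1−(-0.25))) = -0.255413
SE(z) = 1/√(n−3) = 1/√81 = 0.111111
98% ⇒ z* = 2.326; margin = 2.326·0.111111 = 0.258444
CI on z-scale: (-0.513857, 0.003031)
Back-transform: tanh(-0.513857) = -0.472945, tanh(0.003031) = 0.003031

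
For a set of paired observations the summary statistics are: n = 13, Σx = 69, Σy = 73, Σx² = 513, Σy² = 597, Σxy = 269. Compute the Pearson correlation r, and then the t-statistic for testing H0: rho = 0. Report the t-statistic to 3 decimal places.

-3.391

S_xy = nΣxy − ΣxΣy = 13·269 − 69·73 = 3497 − 5037 = -1540
S_xx = nΣx² − (Σx)² = 13·513 − 69² = 6669 − 4761 = 1908
S_yy = nΣy² − (Σy)² = 13·597 − 73² = 7761 − 5329 = 2432
r = S_xy / √(S_xx·S_yy) = -1540 / √(1908·2432) = -1540 / √4640256 = -1540 / 2154.1253 = -0.7149
t = r·√(n−2)/√(1−r²) = -0.7149·√11 / √(1−0.511082) = -2.371055 / 0.699227 = -3.391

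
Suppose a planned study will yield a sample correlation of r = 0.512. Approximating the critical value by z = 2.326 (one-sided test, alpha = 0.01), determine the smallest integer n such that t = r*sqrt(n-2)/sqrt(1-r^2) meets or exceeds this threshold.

r√(n−2)/√(1−r²) ≥ 2.326  ⇔  n−2 ≥ (2.326)²·(1−r²)/r²
(1−r²)/r² = (1−0.262144)/0.262144 = 2.8147
n ≥ 2 + 5.410276·2.8147 = 2 + 15.2283 = 17.2283
⌈17.2283⌉ = 18

18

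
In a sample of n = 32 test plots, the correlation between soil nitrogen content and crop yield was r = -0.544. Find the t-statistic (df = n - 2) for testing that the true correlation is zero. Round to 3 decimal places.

-3.551

t = r·√(n−2) / √(1−r²) with r = -0.544, n = 32
  = -0.544·√30 / √(1 − 0.295936)
  = -0.544·5.477226 / 0.839085
  = -2.979611 / 0.839085 = -3.551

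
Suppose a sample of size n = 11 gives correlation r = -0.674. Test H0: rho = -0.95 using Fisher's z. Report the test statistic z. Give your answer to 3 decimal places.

2.867

z_r = atanh(-0.674) = -0.818037,  z_0 = atanh(-0.95) = -1.831781
SE = 1/√(n−3) = 1/√8 = 0.353553
z = (z_r − z_0)/SE = (-0.818037 − (-1.831781)) / 0.353553 = 1.013744 / 0.353553 = 2.867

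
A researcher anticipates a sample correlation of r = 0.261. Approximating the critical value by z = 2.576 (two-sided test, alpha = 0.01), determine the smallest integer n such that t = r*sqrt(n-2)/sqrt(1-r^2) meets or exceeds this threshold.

r√(n−2)/√(1−r²) ≥ 2.576  ⇔  n−2 ≥ (2.576)²·(1−r²)/r²
(1−r²)/r² = (1−0.068121)/0.068121 = 13.6798
n ≥ 2 + 6.635776·13.6798 = 2 + 90.7761 = 92.7761
⌈92.7761⌉ = 93

93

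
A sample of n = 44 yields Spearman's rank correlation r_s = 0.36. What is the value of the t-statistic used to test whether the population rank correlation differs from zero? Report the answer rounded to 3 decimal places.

1 − r_s² = 1 − 0.1296 = 0.8704;  √(1−r_s²) = 0.932952
√(n−2) = √42 = 6.480741
t = r_s·√(n−2)/√(1−r_s²) = 0.36 · 6.480741 / 0.932952 = 2.501

2.501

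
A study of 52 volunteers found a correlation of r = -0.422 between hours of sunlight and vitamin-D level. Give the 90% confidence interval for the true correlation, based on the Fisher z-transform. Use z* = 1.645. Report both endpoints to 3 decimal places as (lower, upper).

(-0.595, -0.212)

Fisher z: z_r = atanh(r) = ½·ln((1+(-0.422))/(1−(-0.422))) = -0.450123
SE(z) = 1/√(n−3) = 1/√49 = 0.142857
90% ⇒ z* = 1.645; margin = 1.645·0.142857 = 0.235000
CI on z-scale: (-0.685123, -0.215123)
Back-transform: tanh(-0.685123) = -0.594840, tanh(-0.215123) = -0.211865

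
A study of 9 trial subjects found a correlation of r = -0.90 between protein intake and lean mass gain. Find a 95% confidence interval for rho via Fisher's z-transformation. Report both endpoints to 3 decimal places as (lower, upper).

(-0.979, -0.586)

Fisher z: z_r = atanh(r) = ½·ln((1+(-0.90))/(1−(-0.90))) = -1.472219
SE(z) = 1/√(n−3) = 1/√6 = 0.408248
95% ⇒ z* = 1.960; margin = 1.960·0.408248 = 0.800166
CI on z-scale: (-2.272385, -0.672053)
Back-transform: tanh(-2.272385) = -0.978978, tanh(-0.672053) = -0.586329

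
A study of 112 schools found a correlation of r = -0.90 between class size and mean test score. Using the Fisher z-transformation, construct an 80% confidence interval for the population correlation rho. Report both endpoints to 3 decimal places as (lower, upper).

z_r = atanh(-0.90) = -1.472219;  SE = 1/√(n−3) = 1/√109 = 0.095783
z-limits: -1.472219 ± 1.282·0.095783 = -1.472219 ± 0.122794 = [-1.595013, -1.349425]
ρ-limits: (tanh -1.595013, tanh -1.349425) = (-0.921, -0.874)

(-0.921, -0.874)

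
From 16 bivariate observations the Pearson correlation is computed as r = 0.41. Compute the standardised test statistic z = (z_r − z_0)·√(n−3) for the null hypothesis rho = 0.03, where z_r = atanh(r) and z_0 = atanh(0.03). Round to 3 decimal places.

1.462

z_r = atanh(0.41) = 0.435611,  z_0 = atanh(0.03) = 0.030009
SE = 1/√(n−3) = 1/√13 = 0.277350
z = (z_r − z_0)/SE = (0.435611 − 0.030009) / 0.277350 = 0.405602 / 0.277350 = 1.462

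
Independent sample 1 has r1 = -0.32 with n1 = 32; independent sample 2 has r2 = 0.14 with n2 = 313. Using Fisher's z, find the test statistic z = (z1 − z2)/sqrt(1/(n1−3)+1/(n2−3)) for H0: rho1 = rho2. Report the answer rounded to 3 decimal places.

-2.434

Fisher z-transforms: z1 = atanh(-0.32) = -0.331647, z2 = atanh(0.14) = 0.140926; difference d = -0.472573
Var(d) = 1/29 + 1/310 = 0.0344828 + 0.0032258 = 0.0377086
z = d/√Var(d) = -0.472573 / √0.0377086 = -0.472573 / 0.194187 = -2.434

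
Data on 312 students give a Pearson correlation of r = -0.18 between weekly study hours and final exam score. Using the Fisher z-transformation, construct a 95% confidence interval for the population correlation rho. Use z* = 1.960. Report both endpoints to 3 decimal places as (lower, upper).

Fisher z: z_r = atanh(r) = ½·ln((1+(-0.18))/(1−(-0.18))) = -0.181983
SE(z) = 1/√(n−3) = 1/√309 = 0.056888
95% ⇒ z* = 1.960; margin = 1.960·0.056888 = 0.111500
CI on z-scale: (-0.293483, -0.070483)
Back-transform: tanh(-0.293483) = -0.285337, tanh(-0.070483) = -0.070367

(-0.285, -0.070)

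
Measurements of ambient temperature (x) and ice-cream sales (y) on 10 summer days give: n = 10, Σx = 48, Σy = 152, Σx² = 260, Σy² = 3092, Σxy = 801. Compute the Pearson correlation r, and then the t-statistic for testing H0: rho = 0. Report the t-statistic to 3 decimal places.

Numerator: nΣxy − (Σx)(Σy) = 10·801 − (48)(152) = 714
Denominator: √[(nΣx²−(Σx)²)(nΣy²−(Σy)²)]
  nΣx²−(Σx)² = 10·260 − 2304 = 296;  nΣy²−(Σy)² = 10·3092 − 23104 = 7816
  √(296·7816) = √2313536 = 1521.0312
r = 714 / 1521.0312 = 0.4694
t = r·√(n−2)/√(1−r²) = 0.4694·√8 / √(1−0.220336) = 1.327664 / 0.882986 = 1.504

1.504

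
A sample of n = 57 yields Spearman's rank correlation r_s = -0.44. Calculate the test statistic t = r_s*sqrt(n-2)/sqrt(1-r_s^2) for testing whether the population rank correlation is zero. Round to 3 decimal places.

t = r_s·√(n−2) / √(1−r_s²) with r_s = -0.44, n = 57
  = -0.44·√55 / √(1 − 0.1936)
  = -0.44·7.416198 / 0.897998
  = -3.263127 / 0.897998 = -3.634

-3.634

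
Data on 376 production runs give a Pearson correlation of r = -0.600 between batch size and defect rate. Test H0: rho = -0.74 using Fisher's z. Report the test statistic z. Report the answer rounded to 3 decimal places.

Fisher z: atanh(-0.600) = -0.693147, atanh(-0.74) = -0.950479
z = (z_r − z_0)·√(n−3) = (-0.693147 − (-0.950479))·√373 = 0.257332 · 19.313208 = 4.970

4.970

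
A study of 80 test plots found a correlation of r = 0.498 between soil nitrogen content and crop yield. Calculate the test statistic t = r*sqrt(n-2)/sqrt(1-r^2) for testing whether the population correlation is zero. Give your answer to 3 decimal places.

5.072

1 − r² = 1 − 0.248004 = 0.751996;  √(1−r²) = 0.867177
√(n−2) = √78 = 8.831761
t = r·√(n−2)/√(1−r²) = 0.498 · 8.831761 / 0.867177 = 5.072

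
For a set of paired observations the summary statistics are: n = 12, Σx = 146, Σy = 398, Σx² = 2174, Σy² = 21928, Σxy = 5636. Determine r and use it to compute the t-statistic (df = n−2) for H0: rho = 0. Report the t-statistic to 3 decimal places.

1.489

Numerator: nΣxy − (Σx)(Σy) = 12·5636 − (146)(398) = 9524
Denominator: √[(nΣx²−(Σx)²)(nΣy²−(Σy)²)]
  nΣx²−(Σx)² = 12·2174 − 21316 = 4772;  nΣy²−(Σy)² = 12·21928 − 158404 = 104732
  √(4772·104732) = √499781104 = 22355.7846
r = 9524 / 22355.7846 = 0.4260
t = r·√(n−2)/√(1−r²) = 0.4260·√10 / √(1−0.181476) = 1.347130 / 0.904723 = 1.489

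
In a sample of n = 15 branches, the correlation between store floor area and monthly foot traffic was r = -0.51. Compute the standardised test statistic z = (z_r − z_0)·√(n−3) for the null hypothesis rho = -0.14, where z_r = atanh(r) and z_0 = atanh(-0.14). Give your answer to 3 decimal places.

-1.461

z_r = atanh(-0.51) = -0.562730,  z_0 = atanh(-0.14) = -0.140926
SE = 1/√(n−3) = 1/√12 = 0.288675
z = (z_r − z_0)/SE = (-0.562730 − (-0.140926)) / 0.288675 = -0.421804 / 0.288675 = -1.461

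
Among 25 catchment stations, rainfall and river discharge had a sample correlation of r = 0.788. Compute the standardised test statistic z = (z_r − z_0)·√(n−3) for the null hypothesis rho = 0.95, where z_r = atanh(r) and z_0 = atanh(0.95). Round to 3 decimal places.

z_r = atanh(0.788) = 1.066133,  z_0 = atanh(0.95) = 1.831781
SE = 1/√(n−3) = 1/√22 = 0.213201
z = (z_r − z_0)/SE = (1.066133 − 1.831781) / 0.213201 = -0.765648 / 0.213201 = -3.591

-3.591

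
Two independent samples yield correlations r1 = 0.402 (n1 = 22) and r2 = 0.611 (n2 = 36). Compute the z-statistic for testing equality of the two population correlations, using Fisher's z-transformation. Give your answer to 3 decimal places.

z1 = atanh(0.402) = 0.426032,  z2 = atanh(0.611) = 0.710516
SE = √(1/(n1−3) + 1/(n2−3)) = √(1/19 + 1/33) = √(0.0526316 + 0.0303030) = √0.0829346 = 0.287984
z = (z1 − z2)/SE = (0.426032 − 0.710516) / 0.287984 = -0.284484 / 0.287984 = -0.988

-0.988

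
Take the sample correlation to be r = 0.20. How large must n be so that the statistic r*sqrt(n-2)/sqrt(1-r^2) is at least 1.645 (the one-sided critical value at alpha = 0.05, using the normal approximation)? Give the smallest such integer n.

r√(n−2)/√(1−r²) ≥ 1.645  ⇔  n−2 ≥ (1.645)²·(1−r²)/r²
(1−r²)/r² = (1−0.0400)/0.0400 = 24.0000
n ≥ 2 + 2.706025·24.0000 = 2 + 64.9446 = 66.9446
⌈66.9446⌉ = 67

67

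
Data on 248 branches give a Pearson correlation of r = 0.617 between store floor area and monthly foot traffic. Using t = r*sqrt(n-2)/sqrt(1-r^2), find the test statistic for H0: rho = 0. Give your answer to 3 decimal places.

t = r·√(n−2) / √(1−r²) with r = 0.617, n = 248
  = 0.617·√246 / √(1 − 0.380689)
  = 0.617·15.684387 / 0.786963
  = 9.677267 / 0.786963 = 12.297

12.297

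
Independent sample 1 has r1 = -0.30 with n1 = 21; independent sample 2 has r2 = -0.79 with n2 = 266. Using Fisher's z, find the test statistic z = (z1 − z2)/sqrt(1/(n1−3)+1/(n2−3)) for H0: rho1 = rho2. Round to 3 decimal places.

Fisher z-transforms: z1 = atanh(-0.30) = -0.309520, z2 = atanh(-0.79) = -1.071432; difference d = 0.761912
Var(d) = 1/18 + 1/263 = 0.0555556 + 0.0038023 = 0.0593579
z = d/√Var(d) = 0.761912 / √0.0593579 = 0.761912 / 0.243635 = 3.127

3.127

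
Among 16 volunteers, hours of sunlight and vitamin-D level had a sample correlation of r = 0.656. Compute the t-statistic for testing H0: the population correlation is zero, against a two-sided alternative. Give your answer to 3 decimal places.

3.252

1 − r² = 1 − 0.430336 = 0.569664;  √(1−r²) = 0.754761
√(n−2) = √14 = 3.741657
t = r·√(n−2)/√(1−r²) = 0.656 · 3.741657 / 0.754761 = 3.252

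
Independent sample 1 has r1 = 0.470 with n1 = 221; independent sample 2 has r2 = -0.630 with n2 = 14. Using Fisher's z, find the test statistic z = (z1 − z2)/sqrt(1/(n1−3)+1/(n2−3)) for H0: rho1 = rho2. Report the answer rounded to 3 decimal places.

4.050

z1 = atanh(0.470) = 0.510070,  z2 = atanh(-0.630) = -0.741416
SE = √(1/(n1−3) + 1/(n2−3)) = √(1/218 + 1/11) = √(0.0045872 + 0.0909091) = √0.0954963 = 0.309025
z = (z1 − z2)/SE = (0.510070 − (-0.741416)) / 0.309025 = 1.251486 / 0.309025 = 4.050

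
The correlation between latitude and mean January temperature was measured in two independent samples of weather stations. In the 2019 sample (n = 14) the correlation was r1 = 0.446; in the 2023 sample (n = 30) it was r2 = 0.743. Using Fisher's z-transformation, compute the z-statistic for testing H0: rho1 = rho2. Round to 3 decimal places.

z1 = atanh(0.446) = 0.479696,  z2 = atanh(0.743) = 0.957143
SE = √(1/(n1−3) + 1/(n2−3)) = √(1/11 + 1/27) = √(0.0909091 + 0.0370370) = √0.1279461 = 0.357696
z = (z1 − z2)/SE = (0.479696 − 0.957143) / 0.357696 = -0.477447 / 0.357696 = -1.335

-1.335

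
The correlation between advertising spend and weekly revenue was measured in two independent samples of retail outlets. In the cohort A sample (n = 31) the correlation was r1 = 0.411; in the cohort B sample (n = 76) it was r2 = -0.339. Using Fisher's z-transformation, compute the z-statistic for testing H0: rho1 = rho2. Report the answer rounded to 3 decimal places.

Fisher z-transforms: z1 = atanh(0.411) = 0.436814, z2 = atanh(-0.339) = -0.352962; difference d = 0.789776
Var(d) = 1/28 + 1/73 = 0.0357143 + 0.0136986 = 0.0494129
z = d/√Var(d) = 0.789776 / √0.0494129 = 0.789776 / 0.222290 = 3.553

3.553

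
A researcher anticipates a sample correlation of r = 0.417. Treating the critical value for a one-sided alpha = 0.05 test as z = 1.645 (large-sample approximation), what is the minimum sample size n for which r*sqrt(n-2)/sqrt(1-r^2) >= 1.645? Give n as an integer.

15

r√(n−2)/√(1−r²) ≥ 1.645  ⇔  n−2 ≥ (1.645)²·(1−r²)/r²
(1−r²)/r² = (1−0.173889)/0.173889 = 4.7508
n ≥ 2 + 2.706025·4.7508 = 2 + 12.8558 = 14.8558
⌈14.8558⌉ = 15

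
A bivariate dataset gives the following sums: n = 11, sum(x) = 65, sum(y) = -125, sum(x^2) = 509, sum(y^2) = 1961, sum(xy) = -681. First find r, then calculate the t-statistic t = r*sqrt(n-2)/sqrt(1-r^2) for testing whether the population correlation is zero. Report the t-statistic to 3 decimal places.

S_xy = nΣxy − ΣxΣy = 11·(-681) − 65·(-125) = -7491 − (-8125) = 634
S_xx = nΣx² − (Σx)² = 11·509 − 65² = 5599 − 4225 = 1374
S_yy = nΣy² − (Σy)² = 11·1961 − (-125)² = 21571 − 15625 = 5946
r = S_xy / √(S_xx·S_yy) = 634 / √(1374·5946) = 634 / √8169804 = 634 / 2858.2869 = 0.2218
t = r·√(n−2)/√(1−r²) = 0.2218·√9 / √(1−0.049195) = 0.665400 / 0.975092 = 0.682

0.682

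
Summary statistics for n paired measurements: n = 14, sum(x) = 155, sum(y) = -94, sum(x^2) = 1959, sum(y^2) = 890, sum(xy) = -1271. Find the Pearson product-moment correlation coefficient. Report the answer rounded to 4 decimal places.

Numerator: nΣxy − (Σx)(Σy) = 14·(-1271) − (155)(-94) = -3224
Denominator: √[(nΣx²−(Σx)²)(nΣy²−(Σy)²)]
  nΣx²−(Σx)² = 14·1959 − 24025 = 3401;  nΣy²−(Σy)² = 14·890 − 8836 = 3624
  √(3401·3624) = √12325224 = 3510.7298
r = -3224 / 3510.7298 = -0.9183

-0.9183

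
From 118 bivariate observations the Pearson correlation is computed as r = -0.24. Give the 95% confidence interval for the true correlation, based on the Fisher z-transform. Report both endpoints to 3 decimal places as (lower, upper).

(-0.403, -0.062)

z_r = atanh(-0.24) = -0.244774;  SE = 1/√(n−3) = 1/√115 = 0.093250
z-limits: -0.244774 ± 1.960·0.093250 = -0.244774 ± 0.182770 = [-0.427544, -0.062004]
ρ-limits: (tanh -0.427544, tanh -0.062004) = (-0.403, -0.062)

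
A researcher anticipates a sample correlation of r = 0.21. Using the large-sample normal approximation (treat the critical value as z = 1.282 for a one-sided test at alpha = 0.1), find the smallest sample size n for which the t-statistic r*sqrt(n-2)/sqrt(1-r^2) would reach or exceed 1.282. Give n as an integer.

r√(n−2)/√(1−r²) ≥ 1.282  ⇔  n−2 ≥ (1.282)²·(1−r²)/r²
(1−r²)/r² = (1−0.0441)/0.0441 = 21.6757
n ≥ 2 + 1.643524·21.6757 = 2 + 35.6245 = 37.6245
⌈37.6245⌉ = 38

38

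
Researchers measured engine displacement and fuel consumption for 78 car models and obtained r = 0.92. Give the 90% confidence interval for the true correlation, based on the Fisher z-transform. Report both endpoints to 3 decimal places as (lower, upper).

Fisher z: z_r = atanh(r) = ½·ln((1+0.92)/(1−0.92)) = 1.589027
SE(z) = 1/√(n−3) = 1/√75 = 0.115470
90% ⇒ z* = 1.645; margin = 1.645·0.115470 = 0.189948
CI on z-scale: (1.399079, 1.778975)
Back-transform: tanh(1.399079) = 0.885152, tanh(1.778975) = 0.944585

(0.885, 0.945)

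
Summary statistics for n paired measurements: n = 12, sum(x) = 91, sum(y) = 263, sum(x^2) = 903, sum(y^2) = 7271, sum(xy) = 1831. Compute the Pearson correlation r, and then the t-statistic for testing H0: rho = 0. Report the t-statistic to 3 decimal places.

-0.953

S_xy = nΣxy − ΣxΣy = 12·1831 − 91·263 = 21972 − 23933 = -1961
S_xx = nΣx² − (Σx)² = 12·903 − 91² = 10836 − 8281 = 2555
S_yy = nΣy² − (Σy)² = 12·7271 − 263² = 87252 − 69169 = 18083
r = S_xy / √(S_xx·S_yy) = -1961 / √(2555·18083) = -1961 / √46202065 = -1961 / 6797.2101 = -0.2885
t = r·√(n−2)/√(1−r²) = -0.2885·√10 / √(1−0.083232) = -0.912317 / 0.957480 = -0.953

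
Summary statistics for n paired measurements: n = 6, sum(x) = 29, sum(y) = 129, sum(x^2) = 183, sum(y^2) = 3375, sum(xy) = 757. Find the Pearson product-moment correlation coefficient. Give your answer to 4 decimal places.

Numerator: nΣxy − (Σx)(Σy) = 6·757 − (29)(129) = 801
Denominator: √[(nΣx²−(Σx)²)(nΣy²−(Σy)²)]
  nΣx²−(Σx)² = 6·183 − 841 = 257;  nΣy²−(Σy)² = 6·3375 − 16641 = 3609
  √(257·3609) = √927513 = 963.0748
r = 801 / 963.0748 = 0.8317

0.8317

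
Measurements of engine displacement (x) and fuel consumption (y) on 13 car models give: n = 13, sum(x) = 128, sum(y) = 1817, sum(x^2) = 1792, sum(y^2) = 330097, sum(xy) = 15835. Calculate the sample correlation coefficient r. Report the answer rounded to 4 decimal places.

-0.3231

Numerator: nΣxy − (Σx)(Σy) = 13·15835 − (128)(1817) = -26721
Denominator: √[(nΣx²−(Σx)²)(nΣy²−(Σy)²)]
  nΣx²−(Σx)² = 13·1792 − 16384 = 6912;  nΣy²−(Σy)² = 13·330097 − 3301489 = 989772
  √(6912·989772) = √6841304064 = 82712.1760
r = -26721 / 82712.1760 = -0.3231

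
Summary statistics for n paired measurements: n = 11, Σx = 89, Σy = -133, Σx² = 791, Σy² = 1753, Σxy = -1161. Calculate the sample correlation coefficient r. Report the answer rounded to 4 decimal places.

Numerator: nΣxy − (Σx)(Σy) = 11·(-1161) − (89)(-133) = -934
Denominator: √[(nΣx²−(Σx)²)(nΣy²−(Σy)²)]
  nΣx²−(Σx)² = 11·791 − 7921 = 780;  nΣy²−(Σy)² = 11·1753 − 17689 = 1594
  √(780·1594) = √1243320 = 1115.0426
r = -934 / 1115.0426 = -0.8376

-0.8376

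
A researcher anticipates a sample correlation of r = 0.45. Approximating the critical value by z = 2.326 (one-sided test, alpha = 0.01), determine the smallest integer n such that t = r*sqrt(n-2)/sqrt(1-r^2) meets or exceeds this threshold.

24

Need r·√(n−2)/√(1−r²) ≥ 2.326
√(n−2) ≥ 2.326·√(1−0.2025) / 0.45 = 2.326·0.893029 / 0.45 = 4.6160
n−2 ≥ 21.3075  ⇒  n ≥ 23.3075
Smallest integer n = 24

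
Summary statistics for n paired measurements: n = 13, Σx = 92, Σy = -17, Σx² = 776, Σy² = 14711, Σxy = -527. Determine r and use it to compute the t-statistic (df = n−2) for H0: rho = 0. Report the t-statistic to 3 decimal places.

S_xy = nΣxy − ΣxΣy = 13·(-527) − 92·(-17) = -6851 − (-1564) = -5287
S_xx = nΣx² − (Σx)² = 13·776 − 92² = 10088 − 8464 = 1624
S_yy = nΣy² − (Σy)² = 13·14711 − (-17)² = 191243 − 289 = 190954
r = S_xy / √(S_xx·S_yy) = -5287 / √(1624·190954) = -5287 / √310109296 = -5287 / 17609.9204 = -0.3002
t = r·√(n−2)/√(1−r²) = -0.3002·√11 / √(1−0.090120) = -0.995651 / 0.953876 = -1.044

-1.044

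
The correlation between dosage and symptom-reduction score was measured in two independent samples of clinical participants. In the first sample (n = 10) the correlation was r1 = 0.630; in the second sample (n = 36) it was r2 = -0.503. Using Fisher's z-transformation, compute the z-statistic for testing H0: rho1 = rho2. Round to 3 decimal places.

3.111

z1 = atanh(0.630) = 0.741416,  z2 = atanh(-0.503) = -0.553314
SE = √(1/(n1−3) + 1/(n2−3)) = √(1/7 + 1/33) = √(0.1428571 + 0.0303030) = √0.1731601 = 0.416125
z = (z1 − z2)/SE = (0.741416 − (-0.553314)) / 0.416125 = 1.294730 / 0.416125 = 3.111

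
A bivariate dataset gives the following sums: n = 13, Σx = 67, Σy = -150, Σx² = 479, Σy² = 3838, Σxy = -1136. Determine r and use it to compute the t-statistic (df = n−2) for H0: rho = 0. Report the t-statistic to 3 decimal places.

Numerator: nΣxy − (Σx)(Σy) = 13·(-1136) − (67)(-150) = -4718
Denominator: √[(nΣx²−(Σx)²)(nΣy²−(Σy)²)]
  nΣx²−(Σx)² = 13·479 − 4489 = 1738;  nΣy²−(Σy)² = 13·3838 − 22500 = 27394
  √(1738·27394) = √47610772 = 6900.0559
r = -4718 / 6900.0559 = -0.6838
t = r·√(n−2)/√(1−r²) = -0.6838·√11 / √(1−0.467582) = -2.267908 / 0.729670 = -3.108

-3.108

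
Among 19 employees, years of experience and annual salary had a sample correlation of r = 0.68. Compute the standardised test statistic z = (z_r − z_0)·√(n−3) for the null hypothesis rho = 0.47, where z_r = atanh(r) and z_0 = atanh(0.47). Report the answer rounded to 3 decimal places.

Fisher z: atanh(0.68) = 0.829114, atanh(0.47) = 0.510070
z = (z_r − z_0)·√(n−3) = (0.829114 − 0.510070)·√16 = 0.319044 · 4.000000 = 1.276

1.276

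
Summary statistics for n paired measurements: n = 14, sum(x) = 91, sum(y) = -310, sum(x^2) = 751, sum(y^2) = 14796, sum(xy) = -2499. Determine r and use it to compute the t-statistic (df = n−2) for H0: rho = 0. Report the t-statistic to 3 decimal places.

S_xy = nΣxy − ΣxΣy = 14·(-2499) − 91·(-310) = -34986 − (-28210) = -6776
S_xx = nΣx² − (Σx)² = 14·751 − 91² = 10514 − 8281 = 2233
S_yy = nΣy² − (Σy)² = 14·14796 − (-310)² = 207144 − 96100 = 111044
r = S_xy / √(S_xx·S_yy) = -6776 / √(2233·111044) = -6776 / √247961252 = -6776 / 15746.7854 = -0.4303
t = r·√(n−2)/√(1−r²) = -0.4303·√12 / √(1−0.185158) = -1.490603 / 0.902686 = -1.651

-1.651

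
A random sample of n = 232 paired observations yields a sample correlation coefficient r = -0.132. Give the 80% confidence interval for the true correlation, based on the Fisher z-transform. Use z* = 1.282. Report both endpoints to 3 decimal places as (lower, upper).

(-0.214, -0.048)

Fisher z: z_r = atanh(r) = ½·ln((1+(-0.132))/(1−(-0.132))) = -0.132775
SE(z) = 1/√(n−3) = 1/√229 = 0.066082
80% ⇒ z* = 1.282; margin = 1.282·0.066082 = 0.084717
CI on z-scale: (-0.217492, -0.048058)
Back-transform: tanh(-0.217492) = -0.214126, tanh(-0.048058) = -0.048021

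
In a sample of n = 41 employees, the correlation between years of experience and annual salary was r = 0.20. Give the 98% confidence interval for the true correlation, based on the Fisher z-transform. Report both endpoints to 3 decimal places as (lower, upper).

(-0.173, 0.523)

Fisher z: z_r = atanh(r) = ½·ln((1+0.20)/(1−0.20)) = 0.202733
SE(z) = 1/√(n−3) = 1/√38 = 0.162221
98% ⇒ z* = 2.326; margin = 2.326·0.162221 = 0.377326
CI on z-scale: (-0.174593, 0.580059)
Back-transform: tanh(-0.174593) = -0.172840, tanh(0.580059) = 0.522708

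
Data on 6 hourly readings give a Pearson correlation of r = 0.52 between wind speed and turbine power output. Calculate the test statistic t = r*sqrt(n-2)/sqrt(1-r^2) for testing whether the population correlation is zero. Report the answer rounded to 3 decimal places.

1.218

1 − r² = 1 − 0.2704 = 0.7296;  √(1−r²) = 0.854166
√(n−2) = √4 = 2.000000
t = r·√(n−2)/√(1−r²) = 0.52 · 2.000000 / 0.854166 = 1.218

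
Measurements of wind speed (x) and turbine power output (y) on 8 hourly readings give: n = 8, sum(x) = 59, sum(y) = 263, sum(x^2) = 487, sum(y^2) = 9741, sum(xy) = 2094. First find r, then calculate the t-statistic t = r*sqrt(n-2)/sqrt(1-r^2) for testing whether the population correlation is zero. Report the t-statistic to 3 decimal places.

Numerator: nΣxy − (Σx)(Σy) = 8·2094 − (59)(263) = 1235
Denominator: √[(nΣx²−(Σx)²)(nΣy²−(Σy)²)]
  nΣx²−(Σx)² = 8·487 − 3481 = 415;  nΣy²−(Σy)² = 8·9741 − 69169 = 8759
  √(415·8759) = √3634985 = 1906.5637
r = 1235 / 1906.5637 = 0.6478
t = r·√(n−2)/√(1−r²) = 0.6478·√6 / √(1−0.419645) = 1.586779 / 0.761810 = 2.083

2.083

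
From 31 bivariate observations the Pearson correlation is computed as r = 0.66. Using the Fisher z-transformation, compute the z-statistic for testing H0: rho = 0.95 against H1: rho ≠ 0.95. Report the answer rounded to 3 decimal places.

Fisher z: atanh(0.66) = 0.792814, atanh(0.95) = 1.831781
z = (z_r − z_0)·√(n−3) = (0.792814 − 1.831781)·√28 = -1.038967 · 5.291503 = -5.498

-5.498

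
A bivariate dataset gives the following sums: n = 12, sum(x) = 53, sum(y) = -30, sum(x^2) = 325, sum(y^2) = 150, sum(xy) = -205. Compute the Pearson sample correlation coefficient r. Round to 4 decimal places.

-0.8780

S_xy = nΣxy − ΣxΣy = 12·(-205) − 53·(-30) = -2460 − (-1590) = -870
S_xx = nΣx² − (Σx)² = 12·325 − 53² = 3900 − 2809 = 1091
S_yy = nΣy² − (Σy)² = 12·150 − (-30)² = 1800 − 900 = 900
r = S_xy / √(S_xx·S_yy) = -870 / √(1091·900) = -870 / √981900 = -870 / 990.9087 = -0.8780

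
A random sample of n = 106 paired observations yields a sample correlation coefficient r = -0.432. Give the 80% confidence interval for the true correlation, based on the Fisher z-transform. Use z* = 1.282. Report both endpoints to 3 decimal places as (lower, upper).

Fisher z: z_r = atanh(r) = ½·ln((1+(-0.432))/(1−(-0.432))) = -0.462353
SE(z) = 1/√(n−3) = 1/√103 = 0.098533
80% ⇒ z* = 1.282; margin = 1.282·0.098533 = 0.126319
CI on z-scale: (-0.588672, -0.336034)
Back-transform: tanh(-0.588672) = -0.528940, tanh(-0.336034) = -0.323932

(-0.529, -0.324)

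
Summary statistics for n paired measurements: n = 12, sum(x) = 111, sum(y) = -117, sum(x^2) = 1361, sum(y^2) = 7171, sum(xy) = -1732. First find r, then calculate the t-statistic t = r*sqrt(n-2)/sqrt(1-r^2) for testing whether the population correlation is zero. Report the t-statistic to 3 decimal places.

-1.628

S_xy = nΣxy − ΣxΣy = 12·(-1732) − 111·(-117) = -20784 − (-12987) = -7797
S_xx = nΣx² − (Σx)² = 12·1361 − 111² = 16332 − 12321 = 4011
S_yy = nΣy² − (Σy)² = 12·7171 − (-117)² = 86052 − 13689 = 72363
r = S_xy / √(S_xx·S_yy) = -7797 / √(4011·72363) = -7797 / √290247993 = -7797 / 17036.6661 = -0.4577
t = r·√(n−2)/√(1−r²) = -0.4577·√10 / √(1−0.209489) = -1.447374 / 0.889107 = -1.628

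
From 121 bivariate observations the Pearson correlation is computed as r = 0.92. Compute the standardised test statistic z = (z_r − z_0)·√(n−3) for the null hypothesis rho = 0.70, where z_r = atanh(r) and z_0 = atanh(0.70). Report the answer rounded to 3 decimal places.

Fisher z: atanh(0.92) = 1.589027, atanh(0.70) = 0.867301
z = (z_r − z_0)·√(n−3) = (1.589027 − 0.867301)·√118 = 0.721726 · 10.862780 = 7.840

7.840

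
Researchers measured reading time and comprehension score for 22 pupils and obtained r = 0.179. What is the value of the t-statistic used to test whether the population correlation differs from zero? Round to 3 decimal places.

0.814

t = r·√(n−2) / √(1−r²) with r = 0.179, n = 22
  = 0.179·√20 / √(1 − 0.032041)
  = 0.179·4.472136 / 0.983849
  = 0.800512 / 0.983849 = 0.814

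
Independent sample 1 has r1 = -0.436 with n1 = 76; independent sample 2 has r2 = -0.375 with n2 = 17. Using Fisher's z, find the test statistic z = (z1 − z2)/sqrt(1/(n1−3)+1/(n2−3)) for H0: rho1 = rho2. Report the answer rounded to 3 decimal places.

-0.250

z1 = atanh(-0.436) = -0.467281,  z2 = atanh(-0.375) = -0.394229
SE = √(1/(n1−3) + 1/(n2−3)) = √(1/73 + 1/14) = √(0.0136986 + 0.0714286) = √0.0851272 = 0.291766
z = (z1 − z2)/SE = (-0.467281 − (-0.394229)) / 0.291766 = -0.073052 / 0.291766 = -0.250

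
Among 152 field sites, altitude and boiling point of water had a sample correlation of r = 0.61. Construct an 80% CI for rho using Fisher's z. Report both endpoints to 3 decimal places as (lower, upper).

(0.540, 0.672)

z_r = atanh(0.61) = 0.708921;  SE = 1/√(n−3) = 1/√149 = 0.081923
z-limits: 0.708921 ± 1.282·0.081923 = 0.708921 ± 0.105025 = [0.603896, 0.813946]
ρ-limits: (tanh 0.603896, tanh 0.813946) = (0.540, 0.672)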